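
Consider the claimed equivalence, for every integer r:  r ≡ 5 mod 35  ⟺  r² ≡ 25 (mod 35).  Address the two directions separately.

(⇒) Suppose r ≡ 5 mod 35. Write r = 35j + 5. Then (35j + 5)² = 1225j² + 350j + 25 = 35(35j² + 10j) + 25, so r² ≡ 25 (mod 35).

(⇐) This fails: take r = 30. Then 30² = 900 ≡ 25 (mod 35), yet 30 ≡ 30 (mod 35), not 5.

Only the forward implication holds.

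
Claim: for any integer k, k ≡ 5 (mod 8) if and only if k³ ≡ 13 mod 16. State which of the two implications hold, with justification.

Not equivalent: only (⇐) holds.

(⟹) This fails: take k = 13. Then 13 ≡ 5 (mod 8), but 13³ = 2197 ≡ 5 (mod 16), not 13.

(⟸) Conversely, the residues r modulo 16 with r³ ≡ 13 (mod 16) are exactly {5}, and each is ≡ 5 (mod 8).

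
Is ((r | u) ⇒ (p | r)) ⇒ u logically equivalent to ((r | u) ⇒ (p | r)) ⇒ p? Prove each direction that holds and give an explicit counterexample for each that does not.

Both directions fail.

Forward direction. This fails. Under p = F, r = T, u = T, the left side is true but the right side is false.

Converse. This fails. Under p = T, r = F, u = F, the left side is false but the right side is true.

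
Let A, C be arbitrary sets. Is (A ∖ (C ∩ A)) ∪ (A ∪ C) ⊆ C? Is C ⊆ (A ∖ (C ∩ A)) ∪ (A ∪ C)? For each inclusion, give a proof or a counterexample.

(⊆) fails; (⊇) holds.

(⟹) This inclusion fails. Take A = {1}, C = ∅; then 1 ∈ (A ∖ (C ∩ A)) ∪ (A ∪ C) but 1 ∉ C.

(⟸) Let x ∈ C. Then either x ∈ C and x ∉ A; or x ∈ A ∩ C. In each case x ∈ (A ∖ (C ∩ A)) ∪ (A ∪ C), so C ⊆ (A ∖ (C ∩ A)) ∪ (A ∪ C).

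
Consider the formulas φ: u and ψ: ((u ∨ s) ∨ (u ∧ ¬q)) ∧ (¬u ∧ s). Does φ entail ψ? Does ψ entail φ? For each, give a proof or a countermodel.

(→) This fails. Under s = F, q = F, u = T, the left side is true but the right side is false.

(←) This fails. Under s = T, q = F, u = F, the left side is false but the right side is true.

(⇒) fails and (⇐) fails.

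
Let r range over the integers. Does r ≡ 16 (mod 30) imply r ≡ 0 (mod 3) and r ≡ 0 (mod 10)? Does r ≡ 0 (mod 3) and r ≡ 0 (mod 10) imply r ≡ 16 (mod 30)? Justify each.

Forward direction. This fails: r = 16 gives 16 ≡ 16 (mod 30) but 16 ≡ 1 (mod 3), so the conjunction on the right does not hold.

Converse. This fails: r = 0 satisfies both congruences on the right (0 ≡ 0 mod 3 and 0 ≡ 0 mod 10) yet 0 ≡ 0 (mod 30), not 16.

(⇒) fails and (⇐) fails.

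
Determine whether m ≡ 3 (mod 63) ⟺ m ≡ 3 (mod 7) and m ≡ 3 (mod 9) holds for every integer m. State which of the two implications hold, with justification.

(⟹) Suppose m ≡ 3 (mod 63); write m = 63j + 3. Since 7 ∣ 63, reducing mod 7 gives m ≡ 3 (mod 7); since 9 ∣ 63, reducing mod 9 gives m ≡ 3 (mod 9).

(⟸) Conversely, if m ≡ 3 (mod 7) and m ≡ 3 (mod 9), then by the Chinese remainder theorem m ≡ 3 (mod 63). This is exactly m ≡ 3 (mod 63).

Both directions hold.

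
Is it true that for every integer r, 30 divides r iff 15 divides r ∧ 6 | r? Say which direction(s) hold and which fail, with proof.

Both directions hold; the statement is true.

[⇐] Suppose 15 ∣ r and 6 ∣ r. Any common multiple of 15 and 6 is a multiple of their lcm; here lcm(15, 6) = 15·6/gcd(15, 6) = 90/3 = 30, so 30 ∣ r.

[⇒] If 30 ∣ r, write r = 30q. Since 30 = 2·15, r = 15·(2q), so 15 ∣ r; and since 30 = 5·6, r = 6·(5q), so 6 ∣ r.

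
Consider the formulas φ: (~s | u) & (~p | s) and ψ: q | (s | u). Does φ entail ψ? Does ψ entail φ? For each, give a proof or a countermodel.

Both directions fail.

(⟹) This fails. Under q = F, u = F, s = F, p = F, the left side is true but the right side is false.

(⟸) This fails. Under q = F, u = F, s = T, p = F, the left side is false but the right side is true.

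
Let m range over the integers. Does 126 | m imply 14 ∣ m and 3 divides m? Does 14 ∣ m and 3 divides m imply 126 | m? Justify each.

Not equivalent: only (⇒) holds.

(⟹) If 126 ∣ m, write m = 126q. Since 126 = 9·14, m = 14·(9q), so 14 ∣ m; and since 126 = 42·3, m = 3·(42q), so 3 ∣ m.

(⟸) This fails: take m = 42. Both 14 ∣ 42 and 3 ∣ 42, yet 42 is not a multiple of 126 (since 42 = 0·126 + 42), so 126 ∤ 42.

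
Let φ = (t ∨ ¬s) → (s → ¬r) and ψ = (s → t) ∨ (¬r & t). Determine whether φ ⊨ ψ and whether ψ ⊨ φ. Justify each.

(⟹) This fails. Under s = T, t = F, r = F, the left side is true but the right side is false.

(⟸) This fails. Under s = T, t = T, r = T, the left side is false but the right side is true.

Neither direction holds.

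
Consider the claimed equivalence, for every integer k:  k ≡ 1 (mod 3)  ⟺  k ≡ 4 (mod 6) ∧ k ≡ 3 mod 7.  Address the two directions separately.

Only the reverse direction holds.

(⇐) If k ≡ 4 (mod 6) and k ≡ 3 (mod 7), then by the Chinese remainder theorem k ≡ 10 (mod 42). Since 10 ≡ 1 (mod 3) and 3 ∣ 42, we get k ≡ 1 (mod 3).

(⇒) This fails: k = 1 gives 1 ≡ 1 (mod 3) but 1 ≡ 1 (mod 6), so the conjunction on the right does not hold.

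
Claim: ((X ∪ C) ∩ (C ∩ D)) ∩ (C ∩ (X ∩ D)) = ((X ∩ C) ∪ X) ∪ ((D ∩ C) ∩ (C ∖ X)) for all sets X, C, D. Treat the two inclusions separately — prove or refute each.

Forward inclusion. Let x ∈ ((X ∪ C) ∩ (C ∩ D)) ∩ (C ∩ (X ∩ D)). Then x ∈ X ∩ C ∩ D, from which x ∈ ((X ∩ C) ∪ X) ∪ ((D ∩ C) ∩ (C ∖ X)).

Reverse inclusion. This inclusion fails. Take X = {1}, C = ∅, D = ∅; then 1 ∈ ((X ∩ C) ∪ X) ∪ ((D ∩ C) ∩ (C ∖ X)) but 1 ∉ ((X ∪ C) ∩ (C ∩ D)) ∩ (C ∩ (X ∩ D)).

(⊆) holds; (⊇) fails.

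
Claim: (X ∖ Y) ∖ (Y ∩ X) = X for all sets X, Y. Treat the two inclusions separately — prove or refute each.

Only the forward inclusion holds.

Forward inclusion. Let x ∈ (X ∖ Y) ∖ (Y ∩ X). Then x ∈ X and x ∉ Y, from which x ∈ X.

Reverse inclusion. This inclusion fails. Take X = {1}, Y = {1}; then 1 ∈ X but 1 ∉ (X ∖ Y) ∖ (Y ∩ X).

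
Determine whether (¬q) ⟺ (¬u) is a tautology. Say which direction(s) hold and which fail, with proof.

(→) This fails. Under u = T, q = F, the left side is true but the right side is false.

(←) This fails. Under u = F, q = T, the left side is false but the right side is true.

Both directions fail.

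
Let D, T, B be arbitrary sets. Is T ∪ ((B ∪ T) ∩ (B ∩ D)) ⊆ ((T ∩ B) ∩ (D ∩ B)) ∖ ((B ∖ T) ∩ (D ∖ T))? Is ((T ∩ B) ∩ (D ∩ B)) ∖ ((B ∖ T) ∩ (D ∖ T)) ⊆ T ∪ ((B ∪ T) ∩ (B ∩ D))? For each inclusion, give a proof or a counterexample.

Only the reverse inclusion holds.

Reverse inclusion. Let x ∈ ((T ∩ B) ∩ (D ∩ B)) ∖ ((B ∖ T) ∩ (D ∖ T)). Then x ∈ D ∩ T ∩ B, from which x ∈ T ∪ ((B ∪ T) ∩ (B ∩ D)).

Forward inclusion. This inclusion fails. Take D = ∅, T = {1}, B = ∅; then 1 ∈ T ∪ ((B ∪ T) ∩ (B ∩ D)) but 1 ∉ ((T ∩ B) ∩ (D ∩ B)) ∖ ((B ∖ T) ∩ (D ∖ T)).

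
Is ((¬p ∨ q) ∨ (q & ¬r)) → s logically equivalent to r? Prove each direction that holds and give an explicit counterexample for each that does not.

[⇒] This fails. Under p = T, s = F, r = F, q = F, the left side is true but the right side is false.

[⇐] This fails. Under p = F, s = F, r = T, q = F, the left side is false but the right side is true.

(⇒) fails and (⇐) fails.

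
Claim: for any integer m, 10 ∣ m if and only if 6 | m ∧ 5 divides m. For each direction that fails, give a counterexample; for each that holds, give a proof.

(⇒) This fails: take m = 10. Certainly 10 ∣ 10, but 6 ∤ 10.

(⇐) Suppose 6 ∣ m and 5 ∣ m. Any common multiple of 6 and 5 is a multiple of their lcm; here gcd(6, 5) = 1, so lcm(6, 5) = 6·5 = 30, so 30 ∣ m. Since 10 ∣ 30, it follows that 10 ∣ m.

(⇒) fails; (⇐) holds.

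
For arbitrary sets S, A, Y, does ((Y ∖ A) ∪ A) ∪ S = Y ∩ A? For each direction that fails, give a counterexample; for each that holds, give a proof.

(⟹) This inclusion fails. Take S = {1}, A = ∅, Y = ∅; then 1 ∈ ((Y ∖ A) ∪ A) ∪ S but 1 ∉ Y ∩ A.

(⟸) Let x ∈ Y ∩ A. Then either x ∈ A ∩ Y and x ∉ S; or x ∈ S ∩ A ∩ Y. In each case x ∈ ((Y ∖ A) ∪ A) ∪ S, so Y ∩ A ⊆ ((Y ∖ A) ∪ A) ∪ S.

Only the reverse inclusion holds.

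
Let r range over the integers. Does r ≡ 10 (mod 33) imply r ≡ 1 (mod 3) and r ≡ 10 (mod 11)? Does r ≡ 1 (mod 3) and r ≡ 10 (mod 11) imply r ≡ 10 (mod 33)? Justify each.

(⇒) Suppose r ≡ 10 (mod 33); write r = 33j + 10. Since 3 ∣ 33, reducing mod 3 gives r ≡ 10 ≡ 1 (mod 3); since 11 ∣ 33, reducing mod 11 gives r ≡ 10 (mod 11).

(⇐) Conversely, if r ≡ 1 (mod 3) and r ≡ 10 (mod 11), then by the Chinese remainder theorem r ≡ 10 (mod 33). This is exactly r ≡ 10 (mod 33).

The biconditional holds.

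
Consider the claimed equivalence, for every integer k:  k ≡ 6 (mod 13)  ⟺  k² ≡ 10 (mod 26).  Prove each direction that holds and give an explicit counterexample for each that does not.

Both directions fail.

Forward direction. This fails: take k = 19. Then 19 ≡ 6 (mod 13), but 19² = 361 ≡ 23 (mod 26), not 10.

Converse. This fails: take k = 20. Then 20² = 400 ≡ 10 (mod 26), yet 20 ≡ 7 (mod 13), not 6.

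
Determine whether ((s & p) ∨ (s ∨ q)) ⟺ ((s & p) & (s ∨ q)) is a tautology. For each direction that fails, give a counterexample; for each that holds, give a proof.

(⇐) Assume the antecedent. If p is true, the antecedent forces (p = T, q = F, s = T) or (p = T, q = T, s = T), and (s & p) ∨ (s ∨ q) holds there. If p is false, the antecedent cannot hold. Either way (s & p) ∨ (s ∨ q) holds.

(⇒) This fails. Under p = F, q = T, s = F, the left side is true but the right side is false.

Not equivalent: only (⇐) holds.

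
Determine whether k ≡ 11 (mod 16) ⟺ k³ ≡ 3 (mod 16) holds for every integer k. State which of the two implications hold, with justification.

(→) Suppose k ≡ 11 (mod 16). Write k = 16j + 11. Then (16j + 11)³ = 4096j³ + 8448j² + 5808j + 1331 = 16(256j³ + 528j² + 363j + 83) + 3, so k³ ≡ 3 (mod 16).

(←) Conversely, suppose k³ ≡ 3 (mod 16). The only residue r in {0, …, 15} with r³ ≡ 3 (mod 16) is r = 11, so k ≡ 11 (mod 16).

The biconditional holds.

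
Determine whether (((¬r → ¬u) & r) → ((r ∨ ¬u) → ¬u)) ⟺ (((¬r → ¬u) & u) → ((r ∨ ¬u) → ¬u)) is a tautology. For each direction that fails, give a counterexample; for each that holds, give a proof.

Both directions hold.

(⇒) Assume the antecedent. If r is true, the antecedent forces (r = T, u = F), and the consequent holds there. If r is false, the consequent reduces to true regardless of the other variables. Either way the consequent holds.

(⇐) Assume the antecedent. If r is true, the antecedent forces (r = T, u = F), and the consequent holds there. If r is false, the consequent reduces to true regardless of the other variables. Either way the consequent holds.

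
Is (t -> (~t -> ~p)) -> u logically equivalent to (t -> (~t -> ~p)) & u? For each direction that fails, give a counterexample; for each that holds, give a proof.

(⟹) Assume the antecedent. If u is true, (t -> (~t -> ~p)) & u reduces to true regardless of the other variables. If u is false, the antecedent cannot hold. Either way (t -> (~t -> ~p)) & u holds.

(⟸) Assume the antecedent. If u is true, (t -> (~t -> ~p)) -> u reduces to true regardless of the other variables. If u is false, the antecedent cannot hold. Either way (t -> (~t -> ~p)) -> u holds.

The biconditional holds.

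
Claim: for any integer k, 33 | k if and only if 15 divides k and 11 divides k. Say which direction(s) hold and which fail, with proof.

(⇐) Suppose 15 ∣ k and 11 ∣ k. Any common multiple of 15 and 11 is a multiple of their lcm; here gcd(15, 11) = 1, so lcm(15, 11) = 15·11 = 165, so 165 ∣ k. Since 33 ∣ 165, it follows that 33 ∣ k.

(⇒) This fails: take k = 33. Certainly 33 ∣ 33, but 15 ∤ 33.

Not equivalent: only (⇐) holds.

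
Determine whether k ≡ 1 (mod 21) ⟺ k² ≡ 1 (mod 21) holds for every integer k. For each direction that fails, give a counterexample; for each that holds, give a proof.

Only the forward implication holds.

Forward direction. Suppose k ≡ 1 (mod 21). Write k = 21j + 1. Then (21j + 1)² = 441j² + 42j + 1 = 21(21j² + 2j) + 1, so k² ≡ 1 (mod 21).

Converse. This fails: take k = 8. Then 8² = 64 ≡ 1 (mod 21), yet 8 ≡ 8 (mod 21), not 1.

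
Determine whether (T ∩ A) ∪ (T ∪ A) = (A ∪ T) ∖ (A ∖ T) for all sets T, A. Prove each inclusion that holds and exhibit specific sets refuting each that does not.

(⟹) This inclusion fails. Take T = ∅, A = {1}; then 1 ∈ (T ∩ A) ∪ (T ∪ A) but 1 ∉ (A ∪ T) ∖ (A ∖ T).

(⟸) Let x ∈ (A ∪ T) ∖ (A ∖ T). Then either x ∈ T and x ∉ A; or x ∈ T ∩ A. In each case x ∈ (T ∩ A) ∪ (T ∪ A), so (A ∪ T) ∖ (A ∖ T) ⊆ (T ∩ A) ∪ (T ∪ A).

The sets are not equal: only the reverse inclusion holds.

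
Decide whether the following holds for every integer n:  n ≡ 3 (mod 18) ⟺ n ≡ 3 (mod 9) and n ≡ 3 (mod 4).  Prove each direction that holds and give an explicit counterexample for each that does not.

Only the reverse direction holds.

[⇒] This fails: n = 21 gives 21 ≡ 3 (mod 18) but 21 ≡ 1 (mod 4), so the conjunction on the right does not hold.

[⇐] Conversely, if n ≡ 3 (mod 9) and n ≡ 3 (mod 4), then by the Chinese remainder theorem n ≡ 3 (mod 36). Since 3 ≡ 3 (mod 18) and 18 ∣ 36, we get n ≡ 3 (mod 18).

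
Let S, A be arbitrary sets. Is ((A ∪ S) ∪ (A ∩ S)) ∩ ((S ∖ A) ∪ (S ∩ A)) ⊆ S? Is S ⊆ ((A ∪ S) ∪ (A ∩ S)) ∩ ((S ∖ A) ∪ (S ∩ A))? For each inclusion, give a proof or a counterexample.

The two sets are equal.

(⟹) Let x ∈ ((A ∪ S) ∪ (A ∩ S)) ∩ ((S ∖ A) ∪ (S ∩ A)). Then either x ∈ S and x ∉ A; or x ∈ S ∩ A. In each case x ∈ S, so ((A ∪ S) ∪ (A ∩ S)) ∩ ((S ∖ A) ∪ (S ∩ A)) ⊆ S.

(⟸) Let x ∈ S. Then either x ∈ S and x ∉ A; or x ∈ S ∩ A. In each case x ∈ ((A ∪ S) ∪ (A ∩ S)) ∩ ((S ∖ A) ∪ (S ∩ A)), so S ⊆ ((A ∪ S) ∪ (A ∩ S)) ∩ ((S ∖ A) ∪ (S ∩ A)).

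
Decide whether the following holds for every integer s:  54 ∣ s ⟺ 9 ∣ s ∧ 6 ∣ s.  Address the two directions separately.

Only the forward implication holds.

(→) If 54 ∣ s, write s = 54q. Since 54 = 6·9, s = 9·(6q), so 9 ∣ s; and since 54 = 9·6, s = 6·(9q), so 6 ∣ s.

(←) This fails: take s = 18. Both 9 ∣ 18 and 6 ∣ 18, yet 18 is not a multiple of 54 (since 18 = 0·54 + 18), so 54 ∤ 18.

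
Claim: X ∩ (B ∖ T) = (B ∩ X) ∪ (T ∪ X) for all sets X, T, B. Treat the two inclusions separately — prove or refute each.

(⊆) holds; (⊇) fails.

(⊇) This inclusion fails. Take X = {1}, T = ∅, B = ∅; then 1 ∈ (B ∩ X) ∪ (T ∪ X) but 1 ∉ X ∩ (B ∖ T).

(⊆) Let x ∈ X ∩ (B ∖ T). Then x ∈ X ∩ B and x ∉ T, from which x ∈ (B ∩ X) ∪ (T ∪ X).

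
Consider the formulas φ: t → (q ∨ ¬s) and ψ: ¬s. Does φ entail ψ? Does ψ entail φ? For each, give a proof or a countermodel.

Not equivalent: only (⇐) holds.

(⇒) This fails. Under t = F, s = T, q = F, the left side is true but the right side is false.

(⇐) Assume the antecedent. If t is true, the antecedent forces (t = T, s = F, q = F) or (t = T, s = F, q = T), and t → (q ∨ ¬s) holds there. If t is false, t → (q ∨ ¬s) reduces to true regardless of the other variables. Either way t → (q ∨ ¬s) holds.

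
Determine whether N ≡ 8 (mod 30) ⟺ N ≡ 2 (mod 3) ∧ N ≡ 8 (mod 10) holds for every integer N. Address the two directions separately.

Forward direction. Suppose N ≡ 8 (mod 30); write N = 30j + 8. Since 3 ∣ 30, reducing mod 3 gives N ≡ 8 ≡ 2 (mod 3); since 10 ∣ 30, reducing mod 10 gives N ≡ 8 (mod 10).

Converse. If N ≡ 2 (mod 3) and N ≡ 8 (mod 10), then by the Chinese remainder theorem N ≡ 8 (mod 30). This is exactly N ≡ 8 (mod 30).

Both directions hold.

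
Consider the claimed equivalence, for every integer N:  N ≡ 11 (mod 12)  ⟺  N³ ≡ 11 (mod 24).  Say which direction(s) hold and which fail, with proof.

(⇒) This fails: take N = 23. Then 23 ≡ 11 (mod 12), but 23³ = 12167 ≡ 23 (mod 24), not 11.

(⇐) Conversely, the residues r modulo 24 with r³ ≡ 11 (mod 24) are exactly {11}, and each is ≡ 11 (mod 12).

Only the converse holds.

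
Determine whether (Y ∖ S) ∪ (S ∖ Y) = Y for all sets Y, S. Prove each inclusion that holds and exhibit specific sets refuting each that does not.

Forward inclusion. This inclusion fails. Take Y = ∅, S = {1}; then 1 ∈ (Y ∖ S) ∪ (S ∖ Y) but 1 ∉ Y.

Reverse inclusion. This inclusion fails. Take Y = {1}, S = {1}; then 1 ∈ Y but 1 ∉ (Y ∖ S) ∪ (S ∖ Y).

(⊆) fails and (⊇) fails.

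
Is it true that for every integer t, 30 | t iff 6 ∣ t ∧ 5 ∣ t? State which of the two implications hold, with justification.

The biconditional holds.

(→) If 30 ∣ t, write t = 30q. Since 30 = 5·6, t = 6·(5q), so 6 ∣ t; and since 30 = 6·5, t = 5·(6q), so 5 ∣ t.

(←) Suppose 6 ∣ t and 5 ∣ t. Any common multiple of 6 and 5 is a multiple of their lcm; here gcd(6, 5) = 1, so lcm(6, 5) = 6·5 = 30, so 30 ∣ t.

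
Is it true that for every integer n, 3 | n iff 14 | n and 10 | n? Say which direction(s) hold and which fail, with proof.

[⇒] This fails: take n = 3. Certainly 3 ∣ 3, but 14 ∤ 3.

[⇐] This fails: take n = 70. Both 14 ∣ 70 and 10 ∣ 70, yet 70 is not a multiple of 3 (since 70 = 23·3 + 1), so 3 ∤ 70.

(⇒) fails and (⇐) fails.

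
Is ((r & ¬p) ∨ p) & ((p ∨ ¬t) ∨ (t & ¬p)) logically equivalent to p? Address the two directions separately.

Only the reverse direction holds.

(⟹) This fails. Under p = F, r = T, t = F, the left side is true but the right side is false.

(⟸) Assume the antecedent. If p is true, the consequent reduces to true regardless of the other variables. If p is false, the antecedent cannot hold. Either way the consequent holds.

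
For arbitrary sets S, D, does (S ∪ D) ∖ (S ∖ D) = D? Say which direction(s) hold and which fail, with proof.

(⊆) Let x ∈ (S ∪ D) ∖ (S ∖ D). Then either x ∈ D and x ∉ S; or x ∈ S ∩ D. In each case x ∈ D, so (S ∪ D) ∖ (S ∖ D) ⊆ D.

(⊇) Let x ∈ D. Then either x ∈ D and x ∉ S; or x ∈ S ∩ D. In each case x ∈ (S ∪ D) ∖ (S ∖ D), so D ⊆ (S ∪ D) ∖ (S ∖ D).

Both inclusions hold.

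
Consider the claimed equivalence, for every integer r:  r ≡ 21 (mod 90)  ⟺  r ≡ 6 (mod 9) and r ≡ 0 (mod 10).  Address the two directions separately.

Forward direction. This fails: r = 21 gives 21 ≡ 21 (mod 90) but 21 ≡ 3 (mod 9), so the conjunction on the right does not hold.

Converse. This fails: r = 60 satisfies both congruences on the right (60 ≡ 6 mod 9 and 60 ≡ 0 mod 10) yet 60 ≡ 60 (mod 90), not 21.

Neither implication holds.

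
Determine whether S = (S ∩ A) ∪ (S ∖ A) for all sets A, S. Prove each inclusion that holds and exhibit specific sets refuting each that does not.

Both inclusions hold; the sets are equal.

(⟹) Let x ∈ S. Then either x ∈ S and x ∉ A; or x ∈ A ∩ S. In each case x ∈ (S ∩ A) ∪ (S ∖ A), so S ⊆ (S ∩ A) ∪ (S ∖ A).

(⟸) Let x ∈ (S ∩ A) ∪ (S ∖ A). Then either x ∈ S and x ∉ A; or x ∈ A ∩ S. In each case x ∈ S, so (S ∩ A) ∪ (S ∖ A) ⊆ S.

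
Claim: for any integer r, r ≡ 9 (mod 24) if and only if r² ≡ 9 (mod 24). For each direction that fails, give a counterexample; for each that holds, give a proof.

Not equivalent: only (⇒) holds.

Forward direction. Suppose r ≡ 9 (mod 24). Write r = 24j + 9. Then (24j + 9)² = 576j² + 432j + 81 = 24(24j² + 18j + 3) + 9, so r² ≡ 9 (mod 24).

Converse. This fails: take r = 3. Then 3² = 9 ≡ 9 (mod 24), yet 3 ≡ 3 (mod 24), not 9.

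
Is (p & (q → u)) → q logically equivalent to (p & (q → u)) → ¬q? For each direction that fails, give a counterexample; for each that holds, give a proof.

Both directions fail.

(⟹) This fails. Under p = T, u = T, q = T, the left side is true but the right side is false.

(⟸) This fails. Under p = T, u = F, q = F, the left side is false but the right side is true.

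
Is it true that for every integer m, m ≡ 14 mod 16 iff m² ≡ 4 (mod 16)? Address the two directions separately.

[⇒] Suppose m ≡ 14 mod 16. Write m = 16j + 14. Then (16j + 14)² = 256j² + 448j + 196 = 16(16j² + 28j + 12) + 4, so m² ≡ 4 (mod 16).

[⇐] This fails: take m = 2. Then 2² = 4 ≡ 4 (mod 16), yet 2 ≡ 2 (mod 16), not 14.

Not equivalent: only (⇒) holds.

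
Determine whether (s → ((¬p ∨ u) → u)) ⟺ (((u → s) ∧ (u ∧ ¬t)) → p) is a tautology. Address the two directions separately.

Neither implication holds.

(→) This fails. Under t = F, u = T, s = T, p = F, the left side is true but the right side is false.

(←) This fails. Under t = F, u = F, s = T, p = F, the left side is false but the right side is true.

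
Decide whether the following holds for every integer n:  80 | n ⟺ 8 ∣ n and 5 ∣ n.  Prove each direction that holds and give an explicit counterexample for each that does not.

The forward direction holds; the converse fails.

(⟹) If 80 ∣ n, write n = 80q. Since 80 = 10·8, n = 8·(10q), so 8 ∣ n; and since 80 = 16·5, n = 5·(16q), so 5 ∣ n.

(⟸) This fails: take n = 40. Both 8 ∣ 40 and 5 ∣ 40, yet 40 is not a multiple of 80 (since 40 = 0·80 + 40), so 80 ∤ 40.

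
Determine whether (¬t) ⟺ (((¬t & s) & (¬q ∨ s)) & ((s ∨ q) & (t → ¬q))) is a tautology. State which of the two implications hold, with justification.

Forward direction. This fails. Under q = F, t = F, s = F, the left side is true but the right side is false.

Converse. Assume the antecedent. If q is true, the antecedent forces (q = T, t = F, s = T), and ¬t holds there. If q is false, the antecedent forces (q = F, t = F, s = T), and ¬t holds there. Either way ¬t holds.

Only the reverse direction holds.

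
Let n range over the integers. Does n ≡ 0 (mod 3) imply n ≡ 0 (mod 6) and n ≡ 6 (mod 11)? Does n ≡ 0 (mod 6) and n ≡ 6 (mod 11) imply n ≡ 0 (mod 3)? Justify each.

Forward direction. This fails: n = 0 gives 0 ≡ 0 (mod 3) but 0 ≡ 0 (mod 11), so the conjunction on the right does not hold.

Converse. If n ≡ 0 (mod 6) and n ≡ 6 (mod 11), then by the Chinese remainder theorem n ≡ 6 (mod 66). Since 6 ≡ 0 (mod 3) and 3 ∣ 66, we get n ≡ 0 (mod 3).

Only the converse holds.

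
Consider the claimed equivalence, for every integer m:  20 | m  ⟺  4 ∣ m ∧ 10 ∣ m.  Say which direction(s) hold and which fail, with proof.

(⇒) If 20 ∣ m, write m = 20q. Since 20 = 5·4, m = 4·(5q), so 4 ∣ m; and since 20 = 2·10, m = 10·(2q), so 10 ∣ m.

(⇐) Suppose 4 ∣ m and 10 ∣ m. Any common multiple of 4 and 10 is a multiple of their lcm; here lcm(4, 10) = 4·10/gcd(4, 10) = 40/2 = 20, so 20 ∣ m.

Equivalent; both directions hold.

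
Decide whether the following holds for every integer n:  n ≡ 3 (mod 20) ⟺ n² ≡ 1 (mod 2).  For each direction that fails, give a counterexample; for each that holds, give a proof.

Not equivalent: only (⇒) holds.

(→) Suppose n ≡ 3 (mod 20). Then n² ≡ 3² = 9 (mod 20), and since 2 ∣ 20, also n² ≡ 1 (mod 2).

(←) This fails: take n = 1. Then 1² = 1 ≡ 1 (mod 2), yet 1 ≡ 1 (mod 20), not 3.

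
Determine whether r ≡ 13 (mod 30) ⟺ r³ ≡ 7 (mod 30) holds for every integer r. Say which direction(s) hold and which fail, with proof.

Both directions hold.

Forward direction. Suppose r ≡ 13 (mod 30). Write r = 30j + 13. Then (30j + 13)³ = 27000j³ + 35100j² + 15210j + 2197 = 30(900j³ + 1170j² + 507j + 73) + 7, so r³ ≡ 7 (mod 30).

Converse. Suppose r³ ≡ 7 (mod 30). The only residue r in {0, …, 29} with r³ ≡ 7 (mod 30) is r = 13, so r ≡ 13 (mod 30).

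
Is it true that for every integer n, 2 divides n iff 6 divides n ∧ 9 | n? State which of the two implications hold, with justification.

(⇐) Suppose 6 ∣ n and 9 ∣ n. Any common multiple of 6 and 9 is a multiple of their lcm; here lcm(6, 9) = 6·9/gcd(6, 9) = 54/3 = 18, so 18 ∣ n. Since 2 ∣ 18, it follows that 2 ∣ n.

(⇒) This fails: take n = 2. Certainly 2 ∣ 2, but 6 ∤ 2.

Only the reverse direction holds.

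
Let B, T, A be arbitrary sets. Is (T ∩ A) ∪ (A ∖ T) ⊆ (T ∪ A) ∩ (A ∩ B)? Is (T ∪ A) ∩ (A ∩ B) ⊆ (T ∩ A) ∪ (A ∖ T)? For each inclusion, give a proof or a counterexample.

(⊆) This inclusion fails. Take B = ∅, T = ∅, A = {1}; then 1 ∈ (T ∩ A) ∪ (A ∖ T) but 1 ∉ (T ∪ A) ∩ (A ∩ B).

(⊇) Let x ∈ (T ∪ A) ∩ (A ∩ B). Then either x ∈ B ∩ A and x ∉ T; or x ∈ B ∩ T ∩ A. In each case x ∈ (T ∩ A) ∪ (A ∖ T), so (T ∪ A) ∩ (A ∩ B) ⊆ (T ∩ A) ∪ (A ∖ T).

The sets are not equal: only the reverse inclusion holds.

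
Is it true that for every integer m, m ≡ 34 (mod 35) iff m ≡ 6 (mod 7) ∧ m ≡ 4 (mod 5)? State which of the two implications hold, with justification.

Both implications hold.

[⇒] Suppose m ≡ 34 (mod 35); write m = 35j + 34. Since 7 ∣ 35, reducing mod 7 gives m ≡ 34 ≡ 6 (mod 7); since 5 ∣ 35, reducing mod 5 gives m ≡ 34 ≡ 4 (mod 5).

[⇐] Conversely, if m ≡ 6 (mod 7) and m ≡ 4 (mod 5), then by the Chinese remainder theorem m ≡ 34 (mod 35). This is exactly m ≡ 34 (mod 35).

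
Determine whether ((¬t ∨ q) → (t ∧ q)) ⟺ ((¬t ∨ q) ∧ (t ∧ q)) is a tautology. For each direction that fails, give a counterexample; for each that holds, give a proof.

Not equivalent: only (⇐) holds.

Converse. Assume the antecedent. If q is true, the antecedent forces (q = T, t = T), and (¬t ∨ q) → (t ∧ q) holds there. If q is false, the antecedent cannot hold. Either way (¬t ∨ q) → (t ∧ q) holds.

Forward direction. This fails. Under q = F, t = T, the left side is true but the right side is false.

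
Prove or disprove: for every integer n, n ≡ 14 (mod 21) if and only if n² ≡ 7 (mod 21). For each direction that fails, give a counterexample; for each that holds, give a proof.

Forward direction. Suppose n ≡ 14 (mod 21). Write n = 21j + 14. Then (21j + 14)² = 441j² + 588j + 196 = 21(21j² + 28j + 9) + 7, so n² ≡ 7 (mod 21).

Converse. This fails: take n = 7. Then 7² = 49 ≡ 7 (mod 21), yet 7 ≡ 7 (mod 21), not 14.

(⇒) holds; (⇐) fails.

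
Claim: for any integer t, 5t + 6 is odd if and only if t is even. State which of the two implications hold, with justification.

Neither implication holds.

[⇒] This fails: t = 5 gives 5t + 6 = 31, which is odd, but 5 is odd, not even.

[⇐] This also fails: t = 0 is even, but 5t + 6 = 6 is even, not odd.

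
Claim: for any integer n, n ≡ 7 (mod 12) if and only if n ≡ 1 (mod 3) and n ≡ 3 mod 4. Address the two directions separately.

[⇐] If n ≡ 1 (mod 3) and n ≡ 3 (mod 4), then by the Chinese remainder theorem n ≡ 7 (mod 12). This is exactly n ≡ 7 (mod 12).

[⇒] Suppose n ≡ 7 (mod 12); write n = 12j + 7. Since 3 ∣ 12, reducing mod 3 gives n ≡ 7 ≡ 1 (mod 3); since 4 ∣ 12, reducing mod 4 gives n ≡ 7 ≡ 3 (mod 4).

Both directions hold.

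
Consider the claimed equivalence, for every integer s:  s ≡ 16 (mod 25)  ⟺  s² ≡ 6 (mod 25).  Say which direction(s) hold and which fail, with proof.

The forward direction holds; the converse fails.

(⟹) Suppose s ≡ 16 (mod 25). Write s = 25j + 16. Then (25j + 16)² = 625j² + 800j + 256 = 25(25j² + 32j + 10) + 6, so s² ≡ 6 (mod 25).

(⟸) This fails: take s = 9. Then 9² = 81 ≡ 6 (mod 25), yet 9 ≡ 9 (mod 25), not 16.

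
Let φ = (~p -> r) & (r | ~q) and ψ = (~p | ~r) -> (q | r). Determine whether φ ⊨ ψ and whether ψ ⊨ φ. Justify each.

(⇒) This fails. Under r = F, q = F, p = T, the left side is true but the right side is false.

(⇐) This fails. Under r = F, q = T, p = F, the left side is false but the right side is true.

Neither implication holds.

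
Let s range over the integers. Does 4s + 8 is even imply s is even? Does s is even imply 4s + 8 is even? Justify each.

(⇒) This fails: take s = 7. Then 4s + 8 = 36, which is even, yet s = 7 is odd, not even.

(⇐) Suppose s is even. Since 4 is even, 4s is even for every s, so 4s + 8 has the same parity as 8, which is even. Hence 4s + 8 is even.

Only the reverse direction holds.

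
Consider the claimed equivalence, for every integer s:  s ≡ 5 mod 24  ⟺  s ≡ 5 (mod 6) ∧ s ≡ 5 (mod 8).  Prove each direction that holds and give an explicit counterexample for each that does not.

Forward direction. Suppose s ≡ 5 (mod 24); write s = 24j + 5. Since 6 ∣ 24, reducing mod 6 gives s ≡ 5 (mod 6); since 8 ∣ 24, reducing mod 8 gives s ≡ 5 (mod 8).

Converse. If s ≡ 5 (mod 6) and s ≡ 5 (mod 8), then by the Chinese remainder theorem s ≡ 5 (mod 24). This is exactly s ≡ 5 (mod 24).

Both implications hold.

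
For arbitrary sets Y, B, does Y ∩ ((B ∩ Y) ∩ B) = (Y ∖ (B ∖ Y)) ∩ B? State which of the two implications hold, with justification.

Both inclusions hold.

Forward inclusion. Let x ∈ Y ∩ ((B ∩ Y) ∩ B). Then x ∈ Y ∩ B, from which x ∈ (Y ∖ (B ∖ Y)) ∩ B.

Reverse inclusion. Let x ∈ (Y ∖ (B ∖ Y)) ∩ B. Then x ∈ Y ∩ B, from which x ∈ Y ∩ ((B ∩ Y) ∩ B).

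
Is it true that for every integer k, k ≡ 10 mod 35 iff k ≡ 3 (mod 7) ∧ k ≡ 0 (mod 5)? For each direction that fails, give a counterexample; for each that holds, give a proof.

(⟸) If k ≡ 3 (mod 7) and k ≡ 0 (mod 5), then by the Chinese remainder theorem k ≡ 10 (mod 35). This is exactly k ≡ 10 (mod 35).

(⟹) Suppose k ≡ 10 (mod 35); write k = 35j + 10. Since 7 ∣ 35, reducing mod 7 gives k ≡ 10 ≡ 3 (mod 7); since 5 ∣ 35, reducing mod 5 gives k ≡ 10 ≡ 0 (mod 5).

The biconditional holds.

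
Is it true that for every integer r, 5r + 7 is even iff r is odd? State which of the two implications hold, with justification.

(⟹) Suppose 5r + 7 is even. Since 5 is odd, 5r and r have the same parity, so 5r + 7 ≡ r + 7 (mod 2). As 7 is odd, 5r + 7 is even exactly when r is odd. Thus r is odd.

(⟸) Conversely, suppose r is odd; write r = 2j + 1. Then 5r + 7 = 5·(2j + 1) + 7 = 2·5j + 12, which is even.

The biconditional holds.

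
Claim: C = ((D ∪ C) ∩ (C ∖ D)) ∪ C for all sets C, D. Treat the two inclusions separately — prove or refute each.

The two sets are equal.

(⟹) Let x ∈ C. Then either x ∈ C and x ∉ D; or x ∈ C ∩ D. In each case x ∈ ((D ∪ C) ∩ (C ∖ D)) ∪ C, so C ⊆ ((D ∪ C) ∩ (C ∖ D)) ∪ C.

(⟸) Let x ∈ ((D ∪ C) ∩ (C ∖ D)) ∪ C. Then either x ∈ C and x ∉ D; or x ∈ C ∩ D. In each case x ∈ C, so ((D ∪ C) ∩ (C ∖ D)) ∪ C ⊆ C.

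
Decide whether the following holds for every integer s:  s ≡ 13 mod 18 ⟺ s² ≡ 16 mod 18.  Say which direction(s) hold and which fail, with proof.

(⟹) This fails: take s = 13. Then 13 ≡ 13 (mod 18), but 13² = 169 ≡ 7 (mod 18), not 16.

(⟸) This fails: take s = 4. Then 4² = 16 ≡ 16 (mod 18), yet 4 ≡ 4 (mod 18), not 13.

Neither direction holds.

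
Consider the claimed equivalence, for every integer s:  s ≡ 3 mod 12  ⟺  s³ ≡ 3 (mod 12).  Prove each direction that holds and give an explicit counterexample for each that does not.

Equivalent; both directions hold.

(→) Suppose s ≡ 3 mod 12. Write s = 12j + 3. Then (12j + 3)³ = 1728j³ + 1296j² + 324j + 27 = 12(144j³ + 108j² + 27j + 2) + 3, so s³ ≡ 3 (mod 12).

(←) Conversely, suppose s³ ≡ 3 (mod 12). The only residue r in {0, …, 11} with r³ ≡ 3 (mod 12) is r = 3, so s ≡ 3 (mod 12).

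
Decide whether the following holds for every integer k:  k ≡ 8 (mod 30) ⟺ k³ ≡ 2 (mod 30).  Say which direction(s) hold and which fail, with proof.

Both directions hold.

(⇒) Suppose k ≡ 8 (mod 30). Write k = 30j + 8. Then (30j + 8)³ = 27000j³ + 21600j² + 5760j + 512 = 30(900j³ + 720j² + 192j + 17) + 2, so k³ ≡ 2 (mod 30).

(⇐) Conversely, suppose k³ ≡ 2 (mod 30). The only residue r in {0, …, 29} with r³ ≡ 2 (mod 30) is r = 8, so k ≡ 8 (mod 30).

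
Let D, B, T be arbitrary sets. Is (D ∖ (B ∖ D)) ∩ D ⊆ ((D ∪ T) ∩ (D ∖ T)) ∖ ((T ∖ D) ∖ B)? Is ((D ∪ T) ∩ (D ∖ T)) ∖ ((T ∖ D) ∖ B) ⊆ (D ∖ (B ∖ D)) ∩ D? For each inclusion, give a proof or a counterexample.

The sets are not equal: only the reverse inclusion holds.

Forward inclusion. This inclusion fails. Take D = {1}, B = ∅, T = {1}; then 1 ∈ (D ∖ (B ∖ D)) ∩ D but 1 ∉ ((D ∪ T) ∩ (D ∖ T)) ∖ ((T ∖ D) ∖ B).

Reverse inclusion. Let x ∈ ((D ∪ T) ∩ (D ∖ T)) ∖ ((T ∖ D) ∖ B). Then either x ∈ D and x ∉ B, T; or x ∈ D ∩ B and x ∉ T. In each case x ∈ (D ∖ (B ∖ D)) ∩ D, so ((D ∪ T) ∩ (D ∖ T)) ∖ ((T ∖ D) ∖ B) ⊆ (D ∖ (B ∖ D)) ∩ D.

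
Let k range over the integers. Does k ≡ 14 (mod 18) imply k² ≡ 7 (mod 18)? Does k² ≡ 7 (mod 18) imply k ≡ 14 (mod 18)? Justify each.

[⇒] This fails: take k = 14. Then 14 ≡ 14 (mod 18), but 14² = 196 ≡ 16 (mod 18), not 7.

[⇐] This fails: take k = 5. Then 5² = 25 ≡ 7 (mod 18), yet 5 ≡ 5 (mod 18), not 14.

(⇒) fails and (⇐) fails.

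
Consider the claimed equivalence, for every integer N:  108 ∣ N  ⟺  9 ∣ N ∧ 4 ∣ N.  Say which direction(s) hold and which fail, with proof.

(→) If 108 ∣ N, write N = 108q. Since 108 = 12·9, N = 9·(12q), so 9 ∣ N; and since 108 = 27·4, N = 4·(27q), so 4 ∣ N.

(←) This fails: take N = 36. Both 9 ∣ 36 and 4 ∣ 36, yet 36 is not a multiple of 108 (since 36 = 0·108 + 36), so 108 ∤ 36.

Only the forward implication holds.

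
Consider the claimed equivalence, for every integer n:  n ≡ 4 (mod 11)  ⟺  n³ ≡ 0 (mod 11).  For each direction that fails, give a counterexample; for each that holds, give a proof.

(⇒) This fails: take n = 4. Then 4 ≡ 4 (mod 11), but 4³ = 64 ≡ 9 (mod 11), not 0.

(⇐) This fails: take n = 0. Then 0³ = 0 ≡ 0 (mod 11), yet 0 ≡ 0 (mod 11), not 4.

Neither direction holds.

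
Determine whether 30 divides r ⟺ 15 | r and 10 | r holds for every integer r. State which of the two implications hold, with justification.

(→) If 30 ∣ r, write r = 30q. Since 30 = 2·15, r = 15·(2q), so 15 ∣ r; and since 30 = 3·10, r = 10·(3q), so 10 ∣ r.

(←) Suppose 15 ∣ r and 10 ∣ r. Any common multiple of 15 and 10 is a multiple of their lcm; here lcm(15, 10) = 15·10/gcd(15, 10) = 150/5 = 30, so 30 ∣ r.

Both directions hold; the statement is true.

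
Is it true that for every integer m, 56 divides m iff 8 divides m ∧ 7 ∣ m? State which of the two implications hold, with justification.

(←) Suppose 8 ∣ m and 7 ∣ m. Any common multiple of 8 and 7 is a multiple of their lcm; here gcd(8, 7) = 1, so lcm(8, 7) = 8·7 = 56, so 56 ∣ m.

(→) If 56 ∣ m, write m = 56q. Since 56 = 7·8, m = 8·(7q), so 8 ∣ m; and since 56 = 8·7, m = 7·(8q), so 7 ∣ m.

The biconditional holds.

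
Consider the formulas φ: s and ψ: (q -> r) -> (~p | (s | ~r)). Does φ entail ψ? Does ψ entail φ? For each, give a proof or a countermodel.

(⇒) Assume the antecedent. If s is true, (q -> r) -> (~p | (s | ~r)) reduces to true regardless of the other variables. If s is false, the antecedent cannot hold. Either way (q -> r) -> (~p | (s | ~r)) holds.

(⇐) This fails. Under p = F, r = F, q = F, s = F, the left side is false but the right side is true.

(⇒) holds; (⇐) fails.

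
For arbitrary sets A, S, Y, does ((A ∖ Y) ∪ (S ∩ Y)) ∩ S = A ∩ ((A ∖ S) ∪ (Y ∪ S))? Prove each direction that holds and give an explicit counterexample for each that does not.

(⟹) This inclusion fails. Take A = ∅, S = {1}, Y = {1}; then 1 ∈ ((A ∖ Y) ∪ (S ∩ Y)) ∩ S but 1 ∉ A ∩ ((A ∖ S) ∪ (Y ∪ S)).

(⟸) This inclusion fails. Take A = {1}, S = ∅, Y = ∅; then 1 ∈ A ∩ ((A ∖ S) ∪ (Y ∪ S)) but 1 ∉ ((A ∖ Y) ∪ (S ∩ Y)) ∩ S.

(⊆) fails and (⊇) fails.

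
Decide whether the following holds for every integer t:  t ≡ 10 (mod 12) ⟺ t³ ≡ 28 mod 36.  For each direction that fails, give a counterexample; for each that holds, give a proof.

Forward direction. Suppose t ≡ 10 (mod 12). Working modulo 36, t ∈ {10, 22, 34}; for each such r, r³ ≡ 28 (mod 36).

Converse. This fails: take t = 4. Then 4³ = 64 ≡ 28 (mod 36), yet 4 ≡ 4 (mod 12), not 10.

Not equivalent: only (⇒) holds.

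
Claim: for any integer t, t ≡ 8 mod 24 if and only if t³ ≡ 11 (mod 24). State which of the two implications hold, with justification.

Neither implication holds.

(⟹) This fails: take t = 8. Then 8 ≡ 8 (mod 24), but 8³ = 512 ≡ 8 (mod 24), not 11.

(⟸) This fails: take t = 11. Then 11³ = 1331 ≡ 11 (mod 24), yet 11 ≡ 11 (mod 24), not 8.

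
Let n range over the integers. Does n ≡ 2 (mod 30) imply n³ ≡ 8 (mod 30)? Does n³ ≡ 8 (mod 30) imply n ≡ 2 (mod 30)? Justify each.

Equivalent; both directions hold.

[⇒] Suppose n ≡ 2 (mod 30). Write n = 30j + 2. Then (30j + 2)³ = 27000j³ + 5400j² + 360j + 8 = 30(900j³ + 180j² + 12j) + 8, so n³ ≡ 8 (mod 30).

[⇐] Conversely, suppose n³ ≡ 8 (mod 30). The only residue r in {0, …, 29} with r³ ≡ 8 (mod 30) is r = 2, so n ≡ 2 (mod 30).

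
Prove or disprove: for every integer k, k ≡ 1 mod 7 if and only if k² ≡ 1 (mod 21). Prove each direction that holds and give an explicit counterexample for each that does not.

Neither direction holds.

[⇒] This fails: take k = 15. Then 15 ≡ 1 (mod 7), but 15² = 225 ≡ 15 (mod 21), not 1.

[⇐] This fails: take k = 13. Then 13² = 169 ≡ 1 (mod 21), yet 13 ≡ 6 (mod 7), not 1.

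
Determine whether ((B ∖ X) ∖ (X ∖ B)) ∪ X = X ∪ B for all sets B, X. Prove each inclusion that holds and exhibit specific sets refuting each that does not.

Both inclusions hold.

Forward inclusion. Let x ∈ ((B ∖ X) ∖ (X ∖ B)) ∪ X. Then either x ∈ B and x ∉ X; or x ∈ X and x ∉ B; or x ∈ B ∩ X. In each case x ∈ X ∪ B, so ((B ∖ X) ∖ (X ∖ B)) ∪ X ⊆ X ∪ B.

Reverse inclusion. Let x ∈ X ∪ B. Then either x ∈ B and x ∉ X; or x ∈ X and x ∉ B; or x ∈ B ∩ X. In each case x ∈ ((B ∖ X) ∖ (X ∖ B)) ∪ X, so X ∪ B ⊆ ((B ∖ X) ∖ (X ∖ B)) ∪ X.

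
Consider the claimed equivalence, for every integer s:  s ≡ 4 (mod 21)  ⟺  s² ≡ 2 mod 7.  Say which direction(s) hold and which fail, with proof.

(⟹) Suppose s ≡ 4 (mod 21). Then s² ≡ 4² = 16 (mod 21), and since 7 ∣ 21, also s² ≡ 2 (mod 7).

(⟸) This fails: take s = 3. Then 3² = 9 ≡ 2 (mod 7), yet 3 ≡ 3 (mod 21), not 4.

(⇒) holds; (⇐) fails.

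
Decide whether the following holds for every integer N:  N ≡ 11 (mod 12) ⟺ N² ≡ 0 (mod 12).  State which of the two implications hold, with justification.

(⇒) fails and (⇐) fails.

Forward direction. This fails: take N = 11. Then 11 ≡ 11 (mod 12), but 11² = 121 ≡ 1 (mod 12), not 0.

Converse. This fails: take N = 0. Then 0² = 0 ≡ 0 (mod 12), yet 0 ≡ 0 (mod 12), not 11.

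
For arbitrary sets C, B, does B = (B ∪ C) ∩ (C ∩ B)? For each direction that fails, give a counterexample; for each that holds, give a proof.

(⟹) This inclusion fails. Take C = ∅, B = {1}; then 1 ∈ B but 1 ∉ (B ∪ C) ∩ (C ∩ B).

(⟸) Let x ∈ (B ∪ C) ∩ (C ∩ B). Then x ∈ C ∩ B, from which x ∈ B.

Only the reverse inclusion holds.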